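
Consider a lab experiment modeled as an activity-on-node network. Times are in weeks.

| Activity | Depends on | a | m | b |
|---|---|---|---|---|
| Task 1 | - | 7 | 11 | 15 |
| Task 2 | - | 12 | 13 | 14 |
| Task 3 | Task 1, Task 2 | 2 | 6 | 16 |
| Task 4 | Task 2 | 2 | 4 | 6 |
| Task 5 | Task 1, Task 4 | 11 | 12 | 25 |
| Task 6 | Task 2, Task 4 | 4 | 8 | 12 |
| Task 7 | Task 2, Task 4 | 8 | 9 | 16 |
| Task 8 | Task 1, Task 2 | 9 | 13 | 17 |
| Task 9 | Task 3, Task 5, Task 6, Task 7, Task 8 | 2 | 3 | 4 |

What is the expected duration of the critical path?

te_Task 1 = (7 + 4·11 + 15)/6 = 66/6 = 11
te_Task 2 = (12 + 4·13 + 14)/6 = 78/6 = 13
te_Task 3 = (2 + 4·6 + 16)/6 = 42/6 = 7
te_Task 4 = (2 + 4·4 + 6)/6 = 24/6 = 4
te_Task 5 = (11 + 4·12 + 25)/6 = 84/6 = 14
te_Task 6 = (4 + 4·8 + 12)/6 = 48/6 = 8
te_Task 7 = (8 + 4·9 + 16)/6 = 60/6 = 10
te_Task 8 = (9 + 4·13 + 17)/6 = 78/6 = 13
te_Task 9 = (2 + 4·3 + 4)/6 = 18/6 = 3

Forward pass:
ES_Task 1 = 0; EF_Task 1 = 11
ES_Task 2 = 0; EF_Task 2 = 13
ES_Task 3 = max(EF_Task 1=11, EF_Task 2=13) = 13; EF_Task 3 = 13+7 = 20
ES_Task 4 = 13; EF_Task 4 = 13+4 = 17
ES_Task 5 = max(EF_Task 1=11, EF_Task 4=17) = 17; EF_Task 5 = 17+14 = 31
ES_Task 6 = max(EF_Task 2=13, EF_Task 4=17) = 17; EF_Task 6 = 17+8 = 25
ES_Task 7 = max(EF_Task 2=13, EF_Task 4=17) = 17; EF_Task 7 = 17+10 = 27
ES_Task 8 = max(EF_Task 1=11, EF_Task 2=13) = 13; EF_Task 8 = 13+13 = 26
ES_Task 9 = max(EF_Task 3=20, EF_Task 5=31, EF_Task 6=25, EF_Task 7=27, EF_Task 8=26) = 31; EF_Task 9 = 31+3 = 34
Expected project duration μ = 34 weeks. Critical path: Task 2 → Task 4 → Task 5 → Task 9.

34 weeks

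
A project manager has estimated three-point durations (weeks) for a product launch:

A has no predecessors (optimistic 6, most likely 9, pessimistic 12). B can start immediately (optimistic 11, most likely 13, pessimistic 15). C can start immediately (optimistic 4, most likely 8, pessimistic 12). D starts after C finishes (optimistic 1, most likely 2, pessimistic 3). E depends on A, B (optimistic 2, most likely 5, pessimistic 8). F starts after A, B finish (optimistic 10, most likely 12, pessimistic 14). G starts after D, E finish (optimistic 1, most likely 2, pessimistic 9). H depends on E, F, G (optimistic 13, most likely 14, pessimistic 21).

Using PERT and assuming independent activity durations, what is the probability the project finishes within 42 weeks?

0.890

te_A = (6 + 4·9 + 12)/6 = 54/6 = 9; σ²_A = ((12−6)/6)² = 1.000
te_B = (11 + 4·13 + 15)/6 = 78/6 = 13; σ²_B = ((15−11)/6)² = 0.444
te_C = (4 + 4·8 + 12)/6 = 48/6 = 8; σ²_C = ((12−4)/6)² = 1.778
te_D = (1 + 4·2 + 3)/6 = 12/6 = 2; σ²_D = ((3−1)/6)² = 0.111
te_E = (2 + 4·5 + 8)/6 = 30/6 = 5; σ²_E = ((8−2)/6)² = 1.000
te_F = (10 + 4·12 + 14)/6 = 72/6 = 12; σ²_F = ((14−10)/6)² = 0.444
te_G = (1 + 4·2 + 9)/6 = 18/6 = 3; σ²_G = ((9−1)/6)² = 1.778
te_H = (13 + 4·14 + 21)/6 = 90/6 = 15; σ²_H = ((21−13)/6)² = 1.778

Forward pass:
ES_A = 0; EF_A = 9
ES_B = 0; EF_B = 13
ES_C = 0; EF_C = 8
ES_D = 8; EF_D = 8+2 = 10
ES_E = max(EF_A=9, EF_B=13) = 13; EF_E = 13+5 = 18
ES_F = max(EF_A=9, EF_B=13) = 13; EF_F = 13+12 = 25
ES_G = max(EF_D=10, EF_E=18) = 18; EF_G = 18+3 = 21
ES_H = max(EF_E=18, EF_F=25, EF_G=21) = 25; EF_H = 25+15 = 40
Expected project duration μ = 40 weeks. Critical path: B → F → H.

Variance along critical path = 0.444 + 0.444 + 1.778 = 2.667; σ = √2.667 = 1.633 weeks.
Z = (42 − 40) / 1.633 = 1.225
P(T ≤ 42) = Φ(1.225) ≈ 0.890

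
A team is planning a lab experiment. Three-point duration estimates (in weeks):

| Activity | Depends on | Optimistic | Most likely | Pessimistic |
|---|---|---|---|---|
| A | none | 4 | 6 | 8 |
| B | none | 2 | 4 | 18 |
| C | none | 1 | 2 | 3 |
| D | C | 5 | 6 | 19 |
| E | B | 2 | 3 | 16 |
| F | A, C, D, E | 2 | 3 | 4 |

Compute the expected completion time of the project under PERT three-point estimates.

te_A = (4 + 4·6 + 8)/6 = 36/6 = 6
te_B = (2 + 4·4 + 18)/6 = 36/6 = 6
te_C = (1 + 4·2 + 3)/6 = 12/6 = 2
te_D = (5 + 4·6 + 19)/6 = 48/6 = 8
te_E = (2 + 4·3 + 16)/6 = 30/6 = 5
te_F = (2 + 4·3 + 4)/6 = 18/6 = 3

Forward pass:
ES_A = 0; EF_A = 6
ES_B = 0; EF_B = 6
ES_C = 0; EF_C = 2
ES_D = 2; EF_D = 2+8 = 10
ES_E = 6; EF_E = 6+5 = 11
ES_F = max(EF_A=6, EF_C=2, EF_D=10, EF_E=11) = 11; EF_F = 11+3 = 14
Expected project duration μ = 14 weeks. Critical path: B → E → F.

14 weeks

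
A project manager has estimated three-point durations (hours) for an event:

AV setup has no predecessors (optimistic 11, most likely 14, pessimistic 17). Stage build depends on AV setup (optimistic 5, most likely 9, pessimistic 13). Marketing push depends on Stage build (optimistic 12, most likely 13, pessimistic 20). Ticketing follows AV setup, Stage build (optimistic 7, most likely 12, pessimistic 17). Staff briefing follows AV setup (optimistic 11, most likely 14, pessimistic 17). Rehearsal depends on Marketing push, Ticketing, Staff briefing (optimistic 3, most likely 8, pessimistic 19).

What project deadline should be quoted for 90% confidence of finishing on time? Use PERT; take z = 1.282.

50.4 hours

te_AV setup = (11 + 4·14 + 17)/6 = 84/6 = 14; σ²_AV setup = ((17−11)/6)² = 1.000
te_Stage build = (5 + 4·9 + 13)/6 = 54/6 = 9; σ²_Stage build = ((13−5)/6)² = 1.778
te_Marketing push = (12 + 4·13 + 20)/6 = 84/6 = 14; σ²_Marketing push = ((20−12)/6)² = 1.778
te_Ticketing = (7 + 4·12 + 17)/6 = 72/6 = 12; σ²_Ticketing = ((17−7)/6)² = 2.778
te_Staff briefing = (11 + 4·14 + 17)/6 = 84/6 = 14; σ²_Staff briefing = ((17−11)/6)² = 1.000
te_Rehearsal = (3 + 4·8 + 19)/6 = 54/6 = 9; σ²_Rehearsal = ((19−3)/6)² = 7.111

Forward pass:
ES_AV setup = 0; EF_AV setup = 14
ES_Stage build = 14; EF_Stage build = 14+9 = 23
ES_Marketing push = 23; EF_Marketing push = 23+14 = 37
ES_Ticketing = max(EF_AV setup=14, EF_Stage build=23) = 23; EF_Ticketing = 23+12 = 35
ES_Staff briefing = 14; EF_Staff briefing = 14+14 = 28
ES_Rehearsal = max(EF_Marketing push=37, EF_Ticketing=35, EF_Staff briefing=28) = 37; EF_Rehearsal = 37+9 = 46
Expected project duration μ = 46 hours. Critical path: AV setup → Stage build → Marketing push → Rehearsal.

Variance along critical path = 1.000 + 1.778 + 1.778 + 7.111 = 11.667; σ = 3.416 hours.
D = μ + z·σ = 46 + 1.282·3.416 = 50.4 hours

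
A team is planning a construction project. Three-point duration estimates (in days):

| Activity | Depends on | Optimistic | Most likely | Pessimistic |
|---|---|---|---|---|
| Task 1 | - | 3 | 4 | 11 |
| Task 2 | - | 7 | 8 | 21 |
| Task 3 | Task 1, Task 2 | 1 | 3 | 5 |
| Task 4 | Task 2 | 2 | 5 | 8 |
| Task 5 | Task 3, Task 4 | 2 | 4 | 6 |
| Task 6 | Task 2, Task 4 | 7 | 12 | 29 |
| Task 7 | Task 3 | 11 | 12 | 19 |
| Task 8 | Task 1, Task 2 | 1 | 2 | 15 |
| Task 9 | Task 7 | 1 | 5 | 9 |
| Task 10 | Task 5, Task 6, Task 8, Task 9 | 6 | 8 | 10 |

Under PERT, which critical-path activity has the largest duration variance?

te_Task 1 = (3 + 4·4 + 11)/6 = 30/6 = 5; σ²_Task 1 = ((11−3)/6)² = 1.778
te_Task 2 = (7 + 4·8 + 21)/6 = 60/6 = 10; σ²_Task 2 = ((21−7)/6)² = 5.444
te_Task 3 = (1 + 4·3 + 5)/6 = 18/6 = 3; σ²_Task 3 = ((5−1)/6)² = 0.444
te_Task 4 = (2 + 4·5 + 8)/6 = 30/6 = 5; σ²_Task 4 = ((8−2)/6)² = 1.000
te_Task 5 = (2 + 4·4 + 6)/6 = 24/6 = 4; σ²_Task 5 = ((6−2)/6)² = 0.444
te_Task 6 = (7 + 4·12 + 29)/6 = 84/6 = 14; σ²_Task 6 = ((29−7)/6)² = 13.444
te_Task 7 = (11 + 4·12 + 19)/6 = 78/6 = 13; σ²_Task 7 = ((19−11)/6)² = 1.778
te_Task 8 = (1 + 4·2 + 15)/6 = 24/6 = 4; σ²_Task 8 = ((15−1)/6)² = 5.444
te_Task 9 = (1 + 4·5 + 9)/6 = 30/6 = 5; σ²_Task 9 = ((9−1)/6)² = 1.778
te_Task 10 = (6 + 4·8 + 10)/6 = 48/6 = 8; σ²_Task 10 = ((10−6)/6)² = 0.444

Forward pass:
ES_Task 1 = 0; EF_Task 1 = 5
ES_Task 2 = 0; EF_Task 2 = 10
ES_Task 3 = max(EF_Task 1=5, EF_Task 2=10) = 10; EF_Task 3 = 10+3 = 13
ES_Task 4 = 10; EF_Task 4 = 10+5 = 15
ES_Task 5 = max(EF_Task 3=13, EF_Task 4=15) = 15; EF_Task 5 = 15+4 = 19
ES_Task 6 = max(EF_Task 2=10, EF_Task 4=15) = 15; EF_Task 6 = 15+14 = 29
ES_Task 7 = 13; EF_Task 7 = 13+13 = 26
ES_Task 8 = max(EF_Task 1=5, EF_Task 2=10) = 10; EF_Task 8 = 10+4 = 14
ES_Task 9 = 26; EF_Task 9 = 26+5 = 31
ES_Task 10 = max(EF_Task 5=19, EF_Task 6=29, EF_Task 8=14, EF_Task 9=31) = 31; EF_Task 10 = 31+8 = 39
Expected project duration μ = 39 days. Critical path: Task 2 → Task 3 → Task 7 → Task 9 → Task 10.

Variances on critical path: σ²_Task 2=5.444, σ²_Task 3=0.444, σ²_Task 7=1.778, σ²_Task 9=1.778, σ²_Task 10=0.444.
Largest is σ²_Task 2 = 5.444.

Task 2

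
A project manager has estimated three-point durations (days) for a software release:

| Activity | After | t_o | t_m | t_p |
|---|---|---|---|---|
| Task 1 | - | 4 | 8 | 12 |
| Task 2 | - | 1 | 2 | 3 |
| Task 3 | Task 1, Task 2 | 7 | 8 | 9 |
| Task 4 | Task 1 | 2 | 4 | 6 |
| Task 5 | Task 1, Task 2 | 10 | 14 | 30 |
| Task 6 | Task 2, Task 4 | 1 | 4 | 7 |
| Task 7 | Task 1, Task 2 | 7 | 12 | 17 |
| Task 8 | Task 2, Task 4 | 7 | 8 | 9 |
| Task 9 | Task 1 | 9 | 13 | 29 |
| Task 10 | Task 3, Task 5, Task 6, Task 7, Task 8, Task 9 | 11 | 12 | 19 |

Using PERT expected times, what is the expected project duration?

37 days

te_Task 1 = (4 + 4·8 + 12)/6 = 48/6 = 8
te_Task 2 = (1 + 4·2 + 3)/6 = 12/6 = 2
te_Task 3 = (7 + 4·8 + 9)/6 = 48/6 = 8
te_Task 4 = (2 + 4·4 + 6)/6 = 24/6 = 4
te_Task 5 = (10 + 4·14 + 30)/6 = 96/6 = 16
te_Task 6 = (1 + 4·4 + 7)/6 = 24/6 = 4
te_Task 7 = (7 + 4·12 + 17)/6 = 72/6 = 12
te_Task 8 = (7 + 4·8 + 9)/6 = 48/6 = 8
te_Task 9 = (9 + 4·13 + 29)/6 = 90/6 = 15
te_Task 10 = (11 + 4·12 + 19)/6 = 78/6 = 13

Forward pass:
ES_Task 1 = 0; EF_Task 1 = 8
ES_Task 2 = 0; EF_Task 2 = 2
ES_Task 3 = max(EF_Task 1=8, EF_Task 2=2) = 8; EF_Task 3 = 8+8 = 16
ES_Task 4 = 8; EF_Task 4 = 8+4 = 12
ES_Task 5 = max(EF_Task 1=8, EF_Task 2=2) = 8; EF_Task 5 = 8+16 = 24
ES_Task 6 = max(EF_Task 2=2, EF_Task 4=12) = 12; EF_Task 6 = 12+4 = 16
ES_Task 7 = max(EF_Task 1=8, EF_Task 2=2) = 8; EF_Task 7 = 8+12 = 20
ES_Task 8 = max(EF_Task 2=2, EF_Task 4=12) = 12; EF_Task 8 = 12+8 = 20
ES_Task 9 = 8; EF_Task 9 = 8+15 = 23
ES_Task 10 = max(EF_Task 3=16, EF_Task 5=24, EF_Task 6=16, EF_Task 7=20, EF_Task 8=20, EF_Task 9=23) = 24; EF_Task 10 = 24+13 = 37
Expected project duration μ = 37 days. Critical path: Task 1 → Task 5 → Task 10.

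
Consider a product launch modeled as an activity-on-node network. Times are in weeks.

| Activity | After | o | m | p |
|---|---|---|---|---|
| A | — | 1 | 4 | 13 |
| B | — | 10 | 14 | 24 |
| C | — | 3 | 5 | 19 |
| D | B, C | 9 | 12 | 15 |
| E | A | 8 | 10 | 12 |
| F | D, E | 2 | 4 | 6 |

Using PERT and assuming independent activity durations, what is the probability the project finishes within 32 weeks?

0.648

te_A = (1 + 4·4 + 13)/6 = 30/6 = 5; σ²_A = ((13−1)/6)² = 4.000
te_B = (10 + 4·14 + 24)/6 = 90/6 = 15; σ²_B = ((24−10)/6)² = 5.444
te_C = (3 + 4·5 + 19)/6 = 42/6 = 7; σ²_C = ((19−3)/6)² = 7.111
te_D = (9 + 4·12 + 15)/6 = 72/6 = 12; σ²_D = ((15−9)/6)² = 1.000
te_E = (8 + 4·10 + 12)/6 = 60/6 = 10; σ²_E = ((12−8)/6)² = 0.444
te_F = (2 + 4·4 + 6)/6 = 24/6 = 4; σ²_F = ((6−2)/6)² = 0.444

Forward pass:
ES_A = 0; EF_A = 5
ES_B = 0; EF_B = 15
ES_C = 0; EF_C = 7
ES_D = max(EF_B=15, EF_C=7) = 15; EF_D = 15+12 = 27
ES_E = 5; EF_E = 5+10 = 15
ES_F = max(EF_D=27, EF_E=15) = 27; EF_F = 27+4 = 31
Expected project duration μ = 31 weeks. Critical path: B → D → F.

Variance along critical path = 5.444 + 1.000 + 0.444 = 6.889; σ = √6.889 = 2.625 weeks.
Z = (32 − 31) / 2.625 = 0.381
P(T ≤ 32) = Φ(0.381) ≈ 0.648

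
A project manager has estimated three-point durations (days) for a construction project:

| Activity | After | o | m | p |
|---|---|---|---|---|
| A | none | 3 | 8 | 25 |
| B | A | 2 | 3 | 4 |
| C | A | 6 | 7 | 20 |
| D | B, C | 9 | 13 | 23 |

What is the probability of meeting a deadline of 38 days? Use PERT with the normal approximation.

te_A = (3 + 4·8 + 25)/6 = 60/6 = 10; σ²_A = ((25−3)/6)² = 13.444
te_B = (2 + 4·3 + 4)/6 = 18/6 = 3; σ²_B = ((4−2)/6)² = 0.111
te_C = (6 + 4·7 + 20)/6 = 54/6 = 9; σ²_C = ((20−6)/6)² = 5.444
te_D = (9 + 4·13 + 23)/6 = 84/6 = 14; σ²_D = ((23−9)/6)² = 5.444

Forward pass:
ES_A = 0; EF_A = 10
ES_B = 10; EF_B = 10+3 = 13
ES_C = 10; EF_C = 10+9 = 19
ES_D = max(EF_B=13, EF_C=19) = 19; EF_D = 19+14 = 33
Expected project duration μ = 33 days. Critical path: A → C → D.

Variance along critical path = 13.444 + 5.444 + 5.444 = 24.333; σ = √24.333 = 4.933 days.
Z = (38 − 33) / 4.933 = 1.014
P(T ≤ 38) = Φ(1.014) ≈ 0.845

0.845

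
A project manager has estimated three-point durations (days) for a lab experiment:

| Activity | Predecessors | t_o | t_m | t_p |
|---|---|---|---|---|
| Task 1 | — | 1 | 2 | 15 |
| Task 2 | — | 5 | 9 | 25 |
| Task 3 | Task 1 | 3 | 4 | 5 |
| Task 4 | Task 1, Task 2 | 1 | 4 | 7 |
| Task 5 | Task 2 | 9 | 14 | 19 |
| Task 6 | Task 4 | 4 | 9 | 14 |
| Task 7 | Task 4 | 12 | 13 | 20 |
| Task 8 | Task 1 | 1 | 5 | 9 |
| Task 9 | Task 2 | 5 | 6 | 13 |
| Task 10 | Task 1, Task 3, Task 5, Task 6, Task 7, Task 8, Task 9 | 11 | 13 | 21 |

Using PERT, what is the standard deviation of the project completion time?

4.08 days

te_Task 1 = (1 + 4·2 + 15)/6 = 24/6 = 4; σ²_Task 1 = ((15−1)/6)² = 5.444
te_Task 2 = (5 + 4·9 + 25)/6 = 66/6 = 11; σ²_Task 2 = ((25−5)/6)² = 11.111
te_Task 3 = (3 + 4·4 + 5)/6 = 24/6 = 4; σ²_Task 3 = ((5−3)/6)² = 0.111
te_Task 4 = (1 + 4·4 + 7)/6 = 24/6 = 4; σ²_Task 4 = ((7−1)/6)² = 1.000
te_Task 5 = (9 + 4·14 + 19)/6 = 84/6 = 14; σ²_Task 5 = ((19−9)/6)² = 2.778
te_Task 6 = (4 + 4·9 + 14)/6 = 54/6 = 9; σ²_Task 6 = ((14−4)/6)² = 2.778
te_Task 7 = (12 + 4·13 + 20)/6 = 84/6 = 14; σ²_Task 7 = ((20−12)/6)² = 1.778
te_Task 8 = (1 + 4·5 + 9)/6 = 30/6 = 5; σ²_Task 8 = ((9−1)/6)² = 1.778
te_Task 9 = (5 + 4·6 + 13)/6 = 42/6 = 7; σ²_Task 9 = ((13−5)/6)² = 1.778
te_Task 10 = (11 + 4·13 + 21)/6 = 84/6 = 14; σ²_Task 10 = ((21−11)/6)² = 2.778

Forward pass:
ES_Task 1 = 0; EF_Task 1 = 4
ES_Task 2 = 0; EF_Task 2 = 11
ES_Task 3 = 4; EF_Task 3 = 4+4 = 8
ES_Task 4 = max(EF_Task 1=4, EF_Task 2=11) = 11; EF_Task 4 = 11+4 = 15
ES_Task 5 = 11; EF_Task 5 = 11+14 = 25
ES_Task 6 = 15; EF_Task 6 = 15+9 = 24
ES_Task 7 = 15; EF_Task 7 = 15+14 = 29
ES_Task 8 = 4; EF_Task 8 = 4+5 = 9
ES_Task 9 = 11; EF_Task 9 = 11+7 = 18
ES_Task 10 = max(EF_Task 1=4, EF_Task 3=8, EF_Task 5=25, EF_Task 6=24, EF_Task 7=29, EF_Task 8=9, EF_Task 9=18) = 29; EF_Task 10 = 29+14 = 43
Expected project duration μ = 43 days. Critical path: Task 2 → Task 4 → Task 7 → Task 10.

Variance along critical path = 11.111 + 1.000 + 1.778 + 2.778 = 16.667
σ = √16.667 = 4.082 days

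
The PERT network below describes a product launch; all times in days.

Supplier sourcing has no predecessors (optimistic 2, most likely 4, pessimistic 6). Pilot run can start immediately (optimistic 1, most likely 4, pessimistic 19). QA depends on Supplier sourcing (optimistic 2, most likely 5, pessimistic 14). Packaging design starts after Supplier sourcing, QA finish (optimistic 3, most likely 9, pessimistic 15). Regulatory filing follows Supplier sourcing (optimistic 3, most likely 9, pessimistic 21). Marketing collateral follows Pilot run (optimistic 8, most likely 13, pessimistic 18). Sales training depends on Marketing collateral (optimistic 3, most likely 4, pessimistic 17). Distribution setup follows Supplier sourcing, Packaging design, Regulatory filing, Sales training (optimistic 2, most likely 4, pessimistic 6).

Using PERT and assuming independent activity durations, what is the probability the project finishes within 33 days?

0.829

te_Supplier sourcing = (2 + 4·4 + 6)/6 = 24/6 = 4; σ²_Supplier sourcing = ((6−2)/6)² = 0.444
te_Pilot run = (1 + 4·4 + 19)/6 = 36/6 = 6; σ²_Pilot run = ((19−1)/6)² = 9.000
te_QA = (2 + 4·5 + 14)/6 = 36/6 = 6; σ²_QA = ((14−2)/6)² = 4.000
te_Packaging design = (3 + 4·9 + 15)/6 = 54/6 = 9; σ²_Packaging design = ((15−3)/6)² = 4.000
te_Regulatory filing = (3 + 4·9 + 21)/6 = 60/6 = 10; σ²_Regulatory filing = ((21−3)/6)² = 9.000
te_Marketing collateral = (8 + 4·13 + 18)/6 = 78/6 = 13; σ²_Marketing collateral = ((18−8)/6)² = 2.778
te_Sales training = (3 + 4·4 + 17)/6 = 36/6 = 6; σ²_Sales training = ((17−3)/6)² = 5.444
te_Distribution setup = (2 + 4·4 + 6)/6 = 24/6 = 4; σ²_Distribution setup = ((6−2)/6)² = 0.444

Forward pass:
ES_Supplier sourcing = 0; EF_Supplier sourcing = 4
ES_Pilot run = 0; EF_Pilot run = 6
ES_QA = 4; EF_QA = 4+6 = 10
ES_Packaging design = max(EF_Supplier sourcing=4, EF_QA=10) = 10; EF_Packaging design = 10+9 = 19
ES_Regulatory filing = 4; EF_Regulatory filing = 4+10 = 14
ES_Marketing collateral = 6; EF_Marketing collateral = 6+13 = 19
ES_Sales training = 19; EF_Sales training = 19+6 = 25
ES_Distribution setup = max(EF_Supplier sourcing=4, EF_Packaging design=19, EF_Regulatory filing=14, EF_Sales training=25) = 25; EF_Distribution setup = 25+4 = 29
Expected project duration μ = 29 days. Critical path: Pilot run → Marketing collateral → Sales training → Distribution setup.

Variance along critical path = 9.000 + 2.778 + 5.444 + 0.444 = 17.667; σ = √17.667 = 4.203 days.
Z = (33 − 29) / 4.203 = 0.952
P(T ≤ 33) = Φ(0.952) ≈ 0.829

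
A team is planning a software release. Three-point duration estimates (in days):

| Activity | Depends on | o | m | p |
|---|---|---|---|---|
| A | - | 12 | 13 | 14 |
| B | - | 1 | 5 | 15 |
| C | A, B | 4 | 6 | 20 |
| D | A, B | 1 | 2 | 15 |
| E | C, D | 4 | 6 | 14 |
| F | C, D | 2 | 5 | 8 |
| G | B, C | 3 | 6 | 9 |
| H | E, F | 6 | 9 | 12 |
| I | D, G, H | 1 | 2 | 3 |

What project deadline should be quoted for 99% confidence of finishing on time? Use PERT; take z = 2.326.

46.8 days

te_A = (12 + 4·13 + 14)/6 = 78/6 = 13; σ²_A = ((14−12)/6)² = 0.111
te_B = (1 + 4·5 + 15)/6 = 36/6 = 6; σ²_B = ((15−1)/6)² = 5.444
te_C = (4 + 4·6 + 20)/6 = 48/6 = 8; σ²_C = ((20−4)/6)² = 7.111
te_D = (1 + 4·2 + 15)/6 = 24/6 = 4; σ²_D = ((15−1)/6)² = 5.444
te_E = (4 + 4·6 + 14)/6 = 42/6 = 7; σ²_E = ((14−4)/6)² = 2.778
te_F = (2 + 4·5 + 8)/6 = 30/6 = 5; σ²_F = ((8−2)/6)² = 1.000
te_G = (3 + 4·6 + 9)/6 = 36/6 = 6; σ²_G = ((9−3)/6)² = 1.000
te_H = (6 + 4·9 + 12)/6 = 54/6 = 9; σ²_H = ((12−6)/6)² = 1.000
te_I = (1 + 4·2 + 3)/6 = 12/6 = 2; σ²_I = ((3−1)/6)² = 0.111

Forward pass:
ES_A = 0; EF_A = 13
ES_B = 0; EF_B = 6
ES_C = max(EF_A=13, EF_B=6) = 13; EF_C = 13+8 = 21
ES_D = max(EF_A=13, EF_B=6) = 13; EF_D = 13+4 = 17
ES_E = max(EF_C=21, EF_D=17) = 21; EF_E = 21+7 = 28
ES_F = max(EF_C=21, EF_D=17) = 21; EF_F = 21+5 = 26
ES_G = max(EF_B=6, EF_C=21) = 21; EF_G = 21+6 = 27
ES_H = max(EF_E=28, EF_F=26) = 28; EF_H = 28+9 = 37
ES_I = max(EF_D=17, EF_G=27, EF_H=37) = 37; EF_I = 37+2 = 39
Expected project duration μ = 39 days. Critical path: A → C → E → H → I.

Variance along critical path = 0.111 + 7.111 + 2.778 + 1.000 + 0.111 = 11.111; σ = 3.333 days.
D = μ + z·σ = 39 + 2.326·3.333 = 46.8 days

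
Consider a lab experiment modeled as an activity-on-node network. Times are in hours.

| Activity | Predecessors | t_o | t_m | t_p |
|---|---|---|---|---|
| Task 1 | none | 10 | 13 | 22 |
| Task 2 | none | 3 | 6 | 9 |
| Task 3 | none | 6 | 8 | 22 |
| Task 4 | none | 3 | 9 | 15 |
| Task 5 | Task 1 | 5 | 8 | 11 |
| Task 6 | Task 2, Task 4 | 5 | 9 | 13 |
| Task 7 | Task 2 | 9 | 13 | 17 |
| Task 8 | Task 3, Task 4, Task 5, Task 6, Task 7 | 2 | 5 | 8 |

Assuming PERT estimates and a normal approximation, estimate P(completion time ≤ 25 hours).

0.207

te_Task 1 = (10 + 4·13 + 22)/6 = 84/6 = 14; σ²_Task 1 = ((22−10)/6)² = 4.000
te_Task 2 = (3 + 4·6 + 9)/6 = 36/6 = 6; σ²_Task 2 = ((9−3)/6)² = 1.000
te_Task 3 = (6 + 4·8 + 22)/6 = 60/6 = 10; σ²_Task 3 = ((22−6)/6)² = 7.111
te_Task 4 = (3 + 4·9 + 15)/6 = 54/6 = 9; σ²_Task 4 = ((15−3)/6)² = 4.000
te_Task 5 = (5 + 4·8 + 11)/6 = 48/6 = 8; σ²_Task 5 = ((11−5)/6)² = 1.000
te_Task 6 = (5 + 4·9 + 13)/6 = 54/6 = 9; σ²_Task 6 = ((13−5)/6)² = 1.778
te_Task 7 = (9 + 4·13 + 17)/6 = 78/6 = 13; σ²_Task 7 = ((17−9)/6)² = 1.778
te_Task 8 = (2 + 4·5 + 8)/6 = 30/6 = 5; σ²_Task 8 = ((8−2)/6)² = 1.000

Forward pass:
ES_Task 1 = 0; EF_Task 1 = 14
ES_Task 2 = 0; EF_Task 2 = 6
ES_Task 3 = 0; EF_Task 3 = 10
ES_Task 4 = 0; EF_Task 4 = 9
ES_Task 5 = 14; EF_Task 5 = 14+8 = 22
ES_Task 6 = max(EF_Task 2=6, EF_Task 4=9) = 9; EF_Task 6 = 9+9 = 18
ES_Task 7 = 6; EF_Task 7 = 6+13 = 19
ES_Task 8 = max(EF_Task 3=10, EF_Task 4=9, EF_Task 5=22, EF_Task 6=18, EF_Task 7=19) = 22; EF_Task 8 = 22+5 = 27
Expected project duration μ = 27 hours. Critical path: Task 1 → Task 5 → Task 8.

Variance along critical path = 4.000 + 1.000 + 1.000 = 6.000; σ = √6.000 = 2.449 hours.
Z = (25 − 27) / 2.449 = -0.816
P(T ≤ 25) = Φ(-0.816) ≈ 0.207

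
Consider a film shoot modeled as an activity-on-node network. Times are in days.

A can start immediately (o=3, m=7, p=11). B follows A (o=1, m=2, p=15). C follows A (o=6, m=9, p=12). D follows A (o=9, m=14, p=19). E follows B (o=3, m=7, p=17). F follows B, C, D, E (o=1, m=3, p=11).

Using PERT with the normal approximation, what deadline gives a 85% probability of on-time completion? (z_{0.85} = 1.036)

27.8 days

te_A = (3 + 4·7 + 11)/6 = 42/6 = 7; σ²_A = ((11−3)/6)² = 1.778
te_B = (1 + 4·2 + 15)/6 = 24/6 = 4; σ²_B = ((15−1)/6)² = 5.444
te_C = (6 + 4·9 + 12)/6 = 54/6 = 9; σ²_C = ((12−6)/6)² = 1.000
te_D = (9 + 4·14 + 19)/6 = 84/6 = 14; σ²_D = ((19−9)/6)² = 2.778
te_E = (3 + 4·7 + 17)/6 = 48/6 = 8; σ²_E = ((17−3)/6)² = 5.444
te_F = (1 + 4·3 + 11)/6 = 24/6 = 4; σ²_F = ((11−1)/6)² = 2.778

Forward pass:
ES_A = 0; EF_A = 7
ES_B = 7; EF_B = 7+4 = 11
ES_C = 7; EF_C = 7+9 = 16
ES_D = 7; EF_D = 7+14 = 21
ES_E = 11; EF_E = 11+8 = 19
ES_F = max(EF_B=11, EF_C=16, EF_D=21, EF_E=19) = 21; EF_F = 21+4 = 25
Expected project duration μ = 25 days. Critical path: A → D → F.

Variance along critical path = 1.778 + 2.778 + 2.778 = 7.333; σ = 2.708 days.
D = μ + z·σ = 25 + 1.036·2.708 = 27.8 days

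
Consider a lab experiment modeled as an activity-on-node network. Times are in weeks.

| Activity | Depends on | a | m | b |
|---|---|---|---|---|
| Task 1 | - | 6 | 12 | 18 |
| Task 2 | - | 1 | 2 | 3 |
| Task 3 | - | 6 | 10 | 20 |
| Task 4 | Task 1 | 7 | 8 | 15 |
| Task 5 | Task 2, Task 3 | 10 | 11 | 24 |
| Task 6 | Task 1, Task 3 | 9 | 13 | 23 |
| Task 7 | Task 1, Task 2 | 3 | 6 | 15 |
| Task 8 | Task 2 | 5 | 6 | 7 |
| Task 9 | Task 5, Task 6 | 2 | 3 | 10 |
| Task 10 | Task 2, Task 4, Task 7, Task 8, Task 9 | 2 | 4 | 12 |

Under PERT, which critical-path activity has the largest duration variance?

te_Task 1 = (6 + 4·12 + 18)/6 = 72/6 = 12; σ²_Task 1 = ((18−6)/6)² = 4.000
te_Task 2 = (1 + 4·2 + 3)/6 = 12/6 = 2; σ²_Task 2 = ((3−1)/6)² = 0.111
te_Task 3 = (6 + 4·10 + 20)/6 = 66/6 = 11; σ²_Task 3 = ((20−6)/6)² = 5.444
te_Task 4 = (7 + 4·8 + 15)/6 = 54/6 = 9; σ²_Task 4 = ((15−7)/6)² = 1.778
te_Task 5 = (10 + 4·11 + 24)/6 = 78/6 = 13; σ²_Task 5 = ((24−10)/6)² = 5.444
te_Task 6 = (9 + 4·13 + 23)/6 = 84/6 = 14; σ²_Task 6 = ((23−9)/6)² = 5.444
te_Task 7 = (3 + 4·6 + 15)/6 = 42/6 = 7; σ²_Task 7 = ((15−3)/6)² = 4.000
te_Task 8 = (5 + 4·6 + 7)/6 = 36/6 = 6; σ²_Task 8 = ((7−5)/6)² = 0.111
te_Task 9 = (2 + 4·3 + 10)/6 = 24/6 = 4; σ²_Task 9 = ((10−2)/6)² = 1.778
te_Task 10 = (2 + 4·4 + 12)/6 = 30/6 = 5; σ²_Task 10 = ((12−2)/6)² = 2.778

Forward pass:
ES_Task 1 = 0; EF_Task 1 = 12
ES_Task 2 = 0; EF_Task 2 = 2
ES_Task 3 = 0; EF_Task 3 = 11
ES_Task 4 = 12; EF_Task 4 = 12+9 = 21
ES_Task 5 = max(EF_Task 2=2, EF_Task 3=11) = 11; EF_Task 5 = 11+13 = 24
ES_Task 6 = max(EF_Task 1=12, EF_Task 3=11) = 12; EF_Task 6 = 12+14 = 26
ES_Task 7 = max(EF_Task 1=12, EF_Task 2=2) = 12; EF_Task 7 = 12+7 = 19
ES_Task 8 = 2; EF_Task 8 = 2+6 = 8
ES_Task 9 = max(EF_Task 5=24, EF_Task 6=26) = 26; EF_Task 9 = 26+4 = 30
ES_Task 10 = max(EF_Task 2=2, EF_Task 4=21, EF_Task 7=19, EF_Task 8=8, EF_Task 9=30) = 30; EF_Task 10 = 30+5 = 35
Expected project duration μ = 35 weeks. Critical path: Task 1 → Task 6 → Task 9 → Task 10.

Variances on critical path: σ²_Task 1=4.000, σ²_Task 6=5.444, σ²_Task 9=1.778, σ²_Task 10=2.778.
Largest is σ²_Task 6 = 5.444.

Task 6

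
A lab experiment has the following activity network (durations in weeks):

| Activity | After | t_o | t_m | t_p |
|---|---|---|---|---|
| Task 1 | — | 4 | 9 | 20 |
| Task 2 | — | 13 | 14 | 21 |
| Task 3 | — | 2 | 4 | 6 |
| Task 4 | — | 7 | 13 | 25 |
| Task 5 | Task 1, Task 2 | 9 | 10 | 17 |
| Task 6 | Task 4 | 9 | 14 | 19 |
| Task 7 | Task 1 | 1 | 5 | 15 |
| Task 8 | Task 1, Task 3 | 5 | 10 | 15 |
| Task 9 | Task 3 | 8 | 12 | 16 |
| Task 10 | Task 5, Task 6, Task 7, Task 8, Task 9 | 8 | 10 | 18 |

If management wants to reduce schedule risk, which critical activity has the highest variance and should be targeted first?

te_Task 1 = (4 + 4·9 + 20)/6 = 60/6 = 10; σ²_Task 1 = ((20−4)/6)² = 7.111
te_Task 2 = (13 + 4·14 + 21)/6 = 90/6 = 15; σ²_Task 2 = ((21−13)/6)² = 1.778
te_Task 3 = (2 + 4·4 + 6)/6 = 24/6 = 4; σ²_Task 3 = ((6−2)/6)² = 0.444
te_Task 4 = (7 + 4·13 + 25)/6 = 84/6 = 14; σ²_Task 4 = ((25−7)/6)² = 9.000
te_Task 5 = (9 + 4·10 + 17)/6 = 66/6 = 11; σ²_Task 5 = ((17−9)/6)² = 1.778
te_Task 6 = (9 + 4·14 + 19)/6 = 84/6 = 14; σ²_Task 6 = ((19−9)/6)² = 2.778
te_Task 7 = (1 + 4·5 + 15)/6 = 36/6 = 6; σ²_Task 7 = ((15−1)/6)² = 5.444
te_Task 8 = (5 + 4·10 + 15)/6 = 60/6 = 10; σ²_Task 8 = ((15−5)/6)² = 2.778
te_Task 9 = (8 + 4·12 + 16)/6 = 72/6 = 12; σ²_Task 9 = ((16−8)/6)² = 1.778
te_Task 10 = (8 + 4·10 + 18)/6 = 66/6 = 11; σ²_Task 10 = ((18−8)/6)² = 2.778

Forward pass:
ES_Task 1 = 0; EF_Task 1 = 10
ES_Task 2 = 0; EF_Task 2 = 15
ES_Task 3 = 0; EF_Task 3 = 4
ES_Task 4 = 0; EF_Task 4 = 14
ES_Task 5 = max(EF_Task 1=10, EF_Task 2=15) = 15; EF_Task 5 = 15+11 = 26
ES_Task 6 = 14; EF_Task 6 = 14+14 = 28
ES_Task 7 = 10; EF_Task 7 = 10+6 = 16
ES_Task 8 = max(EF_Task 1=10, EF_Task 3=4) = 10; EF_Task 8 = 10+10 = 20
ES_Task 9 = 4; EF_Task 9 = 4+12 = 16
ES_Task 10 = max(EF_Task 5=26, EF_Task 6=28, EF_Task 7=16, EF_Task 8=20, EF_Task 9=16) = 28; EF_Task 10 = 28+11 = 39
Expected project duration μ = 39 weeks. Critical path: Task 4 → Task 6 → Task 10.

Variances on critical path: σ²_Task 4=9.000, σ²_Task 6=2.778, σ²_Task 10=2.778.
Largest is σ²_Task 4 = 9.000.

Task 4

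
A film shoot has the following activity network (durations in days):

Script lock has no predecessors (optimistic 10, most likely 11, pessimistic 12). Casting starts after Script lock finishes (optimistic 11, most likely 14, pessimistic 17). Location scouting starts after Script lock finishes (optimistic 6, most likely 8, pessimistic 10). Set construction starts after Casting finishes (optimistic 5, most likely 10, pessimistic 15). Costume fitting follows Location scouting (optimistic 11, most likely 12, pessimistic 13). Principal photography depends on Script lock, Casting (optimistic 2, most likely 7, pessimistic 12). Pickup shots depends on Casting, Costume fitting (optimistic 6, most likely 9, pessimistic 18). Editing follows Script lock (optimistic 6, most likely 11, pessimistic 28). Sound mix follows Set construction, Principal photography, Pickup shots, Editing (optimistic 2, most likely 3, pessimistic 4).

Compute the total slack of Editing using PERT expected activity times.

te_Script lock = (10 + 4·11 + 12)/6 = 66/6 = 11
te_Casting = (11 + 4·14 + 17)/6 = 84/6 = 14
te_Location scouting = (6 + 4·8 + 10)/6 = 48/6 = 8
te_Set construction = (5 + 4·10 + 15)/6 = 60/6 = 10
te_Costume fitting = (11 + 4·12 + 13)/6 = 72/6 = 12
te_Principal photography = (2 + 4·7 + 12)/6 = 42/6 = 7
te_Pickup shots = (6 + 4·9 + 18)/6 = 60/6 = 10
te_Editing = (6 + 4·11 + 28)/6 = 78/6 = 13
te_Sound mix = (2 + 4·3 + 4)/6 = 18/6 = 3

Forward pass:
ES_Script lock = 0; EF_Script lock = 11
ES_Casting = 11; EF_Casting = 11+14 = 25
ES_Location scouting = 11; EF_Location scouting = 11+8 = 19
ES_Set construction = 25; EF_Set construction = 25+10 = 35
ES_Costume fitting = 19; EF_Costume fitting = 19+12 = 31
ES_Principal photography = max(EF_Script lock=11, EF_Casting=25) = 25; EF_Principal photography = 25+7 = 32
ES_Pickup shots = max(EF_Casting=25, EF_Costume fitting=31) = 31; EF_Pickup shots = 31+10 = 41
ES_Editing = 11; EF_Editing = 11+13 = 24
ES_Sound mix = max(EF_Set construction=35, EF_Principal photography=32, EF_Pickup shots=41, EF_Editing=24) = 41; EF_Sound mix = 41+3 = 44
Expected project duration μ = 44 days. Critical path: Script lock → Location scouting → Costume fitting → Pickup shots → Sound mix.

Backward pass:
LF_Sound mix = 44; LS_Sound mix = 44−3 = 41
LF_Editing = LS_Sound mix = 41; LS_Editing = 41−13 = 28
LF_Pickup shots = LS_Sound mix = 41; LS_Pickup shots = 41−10 = 31
LF_Principal photography = LS_Sound mix = 41; LS_Principal photography = 41−7 = 34
LF_Costume fitting = LS_Pickup shots = 31; LS_Costume fitting = 31−12 = 19
LF_Set construction = LS_Sound mix = 41; LS_Set construction = 41−10 = 31
LF_Location scouting = LS_Costume fitting = 19; LS_Location scouting = 19−8 = 11
LF_Casting = min(LS_Set construction=31, LS_Principal photography=34, LS_Pickup shots=31) = 31; LS_Casting = 31−14 = 17
LF_Script lock = min(LS_Casting=17, LS_Location scouting=11, LS_Principal photography=34, LS_Editing=28) = 11; LS_Script lock = 11−11 = 0
Slack_Editing = LS_Editing − ES_Editing = 28 − 11 = 17

17 days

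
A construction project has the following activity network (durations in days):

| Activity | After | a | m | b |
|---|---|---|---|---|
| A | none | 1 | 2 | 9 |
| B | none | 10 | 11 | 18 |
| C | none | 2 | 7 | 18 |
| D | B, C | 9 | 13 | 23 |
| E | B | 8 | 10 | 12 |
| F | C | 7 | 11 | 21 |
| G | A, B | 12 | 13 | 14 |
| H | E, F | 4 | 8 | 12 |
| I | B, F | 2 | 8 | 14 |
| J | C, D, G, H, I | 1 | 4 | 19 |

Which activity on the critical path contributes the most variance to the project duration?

te_A = (1 + 4·2 + 9)/6 = 18/6 = 3; σ²_A = ((9−1)/6)² = 1.778
te_B = (10 + 4·11 + 18)/6 = 72/6 = 12; σ²_B = ((18−10)/6)² = 1.778
te_C = (2 + 4·7 + 18)/6 = 48/6 = 8; σ²_C = ((18−2)/6)² = 7.111
te_D = (9 + 4·13 + 23)/6 = 84/6 = 14; σ²_D = ((23−9)/6)² = 5.444
te_E = (8 + 4·10 + 12)/6 = 60/6 = 10; σ²_E = ((12−8)/6)² = 0.444
te_F = (7 + 4·11 + 21)/6 = 72/6 = 12; σ²_F = ((21−7)/6)² = 5.444
te_G = (12 + 4·13 + 14)/6 = 78/6 = 13; σ²_G = ((14−12)/6)² = 0.111
te_H = (4 + 4·8 + 12)/6 = 48/6 = 8; σ²_H = ((12−4)/6)² = 1.778
te_I = (2 + 4·8 + 14)/6 = 48/6 = 8; σ²_I = ((14−2)/6)² = 4.000
te_J = (1 + 4·4 + 19)/6 = 36/6 = 6; σ²_J = ((19−1)/6)² = 9.000

Forward pass:
ES_A = 0; EF_A = 3
ES_B = 0; EF_B = 12
ES_C = 0; EF_C = 8
ES_D = max(EF_B=12, EF_C=8) = 12; EF_D = 12+14 = 26
ES_E = 12; EF_E = 12+10 = 22
ES_F = 8; EF_F = 8+12 = 20
ES_G = max(EF_A=3, EF_B=12) = 12; EF_G = 12+13 = 25
ES_H = max(EF_E=22, EF_F=20) = 22; EF_H = 22+8 = 30
ES_I = max(EF_B=12, EF_F=20) = 20; EF_I = 20+8 = 28
ES_J = max(EF_C=8, EF_D=26, EF_G=25, EF_H=30, EF_I=28) = 30; EF_J = 30+6 = 36
Expected project duration μ = 36 days. Critical path: B → E → H → J.

Variances on critical path: σ²_B=1.778, σ²_E=0.444, σ²_H=1.778, σ²_J=9.000.
Largest is σ²_J = 9.000.

J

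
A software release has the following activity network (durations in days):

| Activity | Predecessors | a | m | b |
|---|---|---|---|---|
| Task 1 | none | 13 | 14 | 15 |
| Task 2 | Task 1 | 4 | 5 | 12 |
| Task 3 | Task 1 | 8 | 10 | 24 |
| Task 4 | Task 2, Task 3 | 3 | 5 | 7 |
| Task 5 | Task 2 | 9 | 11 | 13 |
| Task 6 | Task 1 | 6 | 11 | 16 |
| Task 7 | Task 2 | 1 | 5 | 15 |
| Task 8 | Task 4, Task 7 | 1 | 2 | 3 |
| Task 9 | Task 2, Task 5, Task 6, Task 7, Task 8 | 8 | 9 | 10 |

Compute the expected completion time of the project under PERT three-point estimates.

42 days

te_Task 1 = (13 + 4·14 + 15)/6 = 84/6 = 14
te_Task 2 = (4 + 4·5 + 12)/6 = 36/6 = 6
te_Task 3 = (8 + 4·10 + 24)/6 = 72/6 = 12
te_Task 4 = (3 + 4·5 + 7)/6 = 30/6 = 5
te_Task 5 = (9 + 4·11 + 13)/6 = 66/6 = 11
te_Task 6 = (6 + 4·11 + 16)/6 = 66/6 = 11
te_Task 7 = (1 + 4·5 + 15)/6 = 36/6 = 6
te_Task 8 = (1 + 4·2 + 3)/6 = 12/6 = 2
te_Task 9 = (8 + 4·9 + 10)/6 = 54/6 = 9

Forward pass:
ES_Task 1 = 0; EF_Task 1 = 14
ES_Task 2 = 14; EF_Task 2 = 14+6 = 20
ES_Task 3 = 14; EF_Task 3 = 14+12 = 26
ES_Task 4 = max(EF_Task 2=20, EF_Task 3=26) = 26; EF_Task 4 = 26+5 = 31
ES_Task 5 = 20; EF_Task 5 = 20+11 = 31
ES_Task 6 = 14; EF_Task 6 = 14+11 = 25
ES_Task 7 = 20; EF_Task 7 = 20+6 = 26
ES_Task 8 = max(EF_Task 4=31, EF_Task 7=26) = 31; EF_Task 8 = 31+2 = 33
ES_Task 9 = max(EF_Task 2=20, EF_Task 5=31, EF_Task 6=25, EF_Task 7=26, EF_Task 8=33) = 33; EF_Task 9 = 33+9 = 42
Expected project duration μ = 42 days. Critical path: Task 1 → Task 3 → Task 4 → Task 8 → Task 9.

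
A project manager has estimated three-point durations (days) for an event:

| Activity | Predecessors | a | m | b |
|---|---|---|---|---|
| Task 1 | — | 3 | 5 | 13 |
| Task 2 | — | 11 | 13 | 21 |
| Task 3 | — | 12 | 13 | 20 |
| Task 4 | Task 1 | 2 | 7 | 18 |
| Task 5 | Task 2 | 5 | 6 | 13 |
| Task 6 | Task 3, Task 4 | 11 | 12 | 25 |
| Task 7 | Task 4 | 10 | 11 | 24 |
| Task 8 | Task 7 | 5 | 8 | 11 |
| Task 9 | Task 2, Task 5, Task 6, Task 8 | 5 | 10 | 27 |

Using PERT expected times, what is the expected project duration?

47 days

te_Task 1 = (3 + 4·5 + 13)/6 = 36/6 = 6
te_Task 2 = (11 + 4·13 + 21)/6 = 84/6 = 14
te_Task 3 = (12 + 4·13 + 20)/6 = 84/6 = 14
te_Task 4 = (2 + 4·7 + 18)/6 = 48/6 = 8
te_Task 5 = (5 + 4·6 + 13)/6 = 42/6 = 7
te_Task 6 = (11 + 4·12 + 25)/6 = 84/6 = 14
te_Task 7 = (10 + 4·11 + 24)/6 = 78/6 = 13
te_Task 8 = (5 + 4·8 + 11)/6 = 48/6 = 8
te_Task 9 = (5 + 4·10 + 27)/6 = 72/6 = 12

Forward pass:
ES_Task 1 = 0; EF_Task 1 = 6
ES_Task 2 = 0; EF_Task 2 = 14
ES_Task 3 = 0; EF_Task 3 = 14
ES_Task 4 = 6; EF_Task 4 = 6+8 = 14
ES_Task 5 = 14; EF_Task 5 = 14+7 = 21
ES_Task 6 = max(EF_Task 3=14, EF_Task 4=14) = 14; EF_Task 6 = 14+14 = 28
ES_Task 7 = 14; EF_Task 7 = 14+13 = 27
ES_Task 8 = 27; EF_Task 8 = 27+8 = 35
ES_Task 9 = max(EF_Task 2=14, EF_Task 5=21, EF_Task 6=28, EF_Task 8=35) = 35; EF_Task 9 = 35+12 = 47
Expected project duration μ = 47 days. Critical path: Task 1 → Task 4 → Task 7 → Task 8 → Task 9.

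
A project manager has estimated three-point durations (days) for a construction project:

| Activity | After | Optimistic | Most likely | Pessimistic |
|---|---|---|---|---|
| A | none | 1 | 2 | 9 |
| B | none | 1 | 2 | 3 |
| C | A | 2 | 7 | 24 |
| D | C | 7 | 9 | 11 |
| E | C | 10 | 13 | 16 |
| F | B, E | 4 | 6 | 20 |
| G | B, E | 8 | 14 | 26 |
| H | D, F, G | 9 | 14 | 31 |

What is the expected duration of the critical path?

te_A = (1 + 4·2 + 9)/6 = 18/6 = 3
te_B = (1 + 4·2 + 3)/6 = 12/6 = 2
te_C = (2 + 4·7 + 24)/6 = 54/6 = 9
te_D = (7 + 4·9 + 11)/6 = 54/6 = 9
te_E = (10 + 4·13 + 16)/6 = 78/6 = 13
te_F = (4 + 4·6 + 20)/6 = 48/6 = 8
te_G = (8 + 4·14 + 26)/6 = 90/6 = 15
te_H = (9 + 4·14 + 31)/6 = 96/6 = 16

Forward pass:
ES_A = 0; EF_A = 3
ES_B = 0; EF_B = 2
ES_C = 3; EF_C = 3+9 = 12
ES_D = 12; EF_D = 12+9 = 21
ES_E = 12; EF_E = 12+13 = 25
ES_F = max(EF_B=2, EF_E=25) = 25; EF_F = 25+8 = 33
ES_G = max(EF_B=2, EF_E=25) = 25; EF_G = 25+15 = 40
ES_H = max(EF_D=21, EF_F=33, EF_G=40) = 40; EF_H = 40+16 = 56
Expected project duration μ = 56 days. Critical path: A → C → E → G → H.

56 days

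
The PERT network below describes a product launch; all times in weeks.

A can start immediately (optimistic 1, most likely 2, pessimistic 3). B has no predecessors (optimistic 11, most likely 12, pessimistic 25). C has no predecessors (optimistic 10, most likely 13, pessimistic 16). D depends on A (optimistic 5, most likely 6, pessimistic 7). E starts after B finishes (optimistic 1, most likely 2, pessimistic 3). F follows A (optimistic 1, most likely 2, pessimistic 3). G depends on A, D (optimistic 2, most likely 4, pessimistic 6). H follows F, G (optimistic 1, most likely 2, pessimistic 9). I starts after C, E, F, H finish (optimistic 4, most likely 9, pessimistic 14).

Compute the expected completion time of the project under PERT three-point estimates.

25 weeks

te_A = (1 + 4·2 + 3)/6 = 12/6 = 2
te_B = (11 + 4·12 + 25)/6 = 84/6 = 14
te_C = (10 + 4·13 + 16)/6 = 78/6 = 13
te_D = (5 + 4·6 + 7)/6 = 36/6 = 6
te_E = (1 + 4·2 + 3)/6 = 12/6 = 2
te_F = (1 + 4·2 + 3)/6 = 12/6 = 2
te_G = (2 + 4·4 + 6)/6 = 24/6 = 4
te_H = (1 + 4·2 + 9)/6 = 18/6 = 3
te_I = (4 + 4·9 + 14)/6 = 54/6 = 9

Forward pass:
ES_A = 0; EF_A = 2
ES_B = 0; EF_B = 14
ES_C = 0; EF_C = 13
ES_D = 2; EF_D = 2+6 = 8
ES_E = 14; EF_E = 14+2 = 16
ES_F = 2; EF_F = 2+2 = 4
ES_G = max(EF_A=2, EF_D=8) = 8; EF_G = 8+4 = 12
ES_H = max(EF_F=4, EF_G=12) = 12; EF_H = 12+3 = 15
ES_I = max(EF_C=13, EF_E=16, EF_F=4, EF_H=15) = 16; EF_I = 16+9 = 25
Expected project duration μ = 25 weeks. Critical path: B → E → I.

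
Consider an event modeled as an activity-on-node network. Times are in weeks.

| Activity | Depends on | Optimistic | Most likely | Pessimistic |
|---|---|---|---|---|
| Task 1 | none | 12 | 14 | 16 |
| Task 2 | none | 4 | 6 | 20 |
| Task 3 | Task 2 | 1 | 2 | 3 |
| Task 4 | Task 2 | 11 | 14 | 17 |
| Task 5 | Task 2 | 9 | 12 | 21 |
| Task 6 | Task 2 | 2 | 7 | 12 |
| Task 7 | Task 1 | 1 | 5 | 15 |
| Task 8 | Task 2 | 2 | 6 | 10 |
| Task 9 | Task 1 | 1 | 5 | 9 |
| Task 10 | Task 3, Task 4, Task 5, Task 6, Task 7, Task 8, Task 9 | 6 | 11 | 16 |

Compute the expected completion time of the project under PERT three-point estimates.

te_Task 1 = (12 + 4·14 + 16)/6 = 84/6 = 14
te_Task 2 = (4 + 4·6 + 20)/6 = 48/6 = 8
te_Task 3 = (1 + 4·2 + 3)/6 = 12/6 = 2
te_Task 4 = (11 + 4·14 + 17)/6 = 84/6 = 14
te_Task 5 = (9 + 4·12 + 21)/6 = 78/6 = 13
te_Task 6 = (2 + 4·7 + 12)/6 = 42/6 = 7
te_Task 7 = (1 + 4·5 + 15)/6 = 36/6 = 6
te_Task 8 = (2 + 4·6 + 10)/6 = 36/6 = 6
te_Task 9 = (1 + 4·5 + 9)/6 = 30/6 = 5
te_Task 10 = (6 + 4·11 + 16)/6 = 66/6 = 11

Forward pass:
ES_Task 1 = 0; EF_Task 1 = 14
ES_Task 2 = 0; EF_Task 2 = 8
ES_Task 3 = 8; EF_Task 3 = 8+2 = 10
ES_Task 4 = 8; EF_Task 4 = 8+14 = 22
ES_Task 5 = 8; EF_Task 5 = 8+13 = 21
ES_Task 6 = 8; EF_Task 6 = 8+7 = 15
ES_Task 7 = 14; EF_Task 7 = 14+6 = 20
ES_Task 8 = 8; EF_Task 8 = 8+6 = 14
ES_Task 9 = 14; EF_Task 9 = 14+5 = 19
ES_Task 10 = max(EF_Task 3=10, EF_Task 4=22, EF_Task 5=21, EF_Task 6=15, EF_Task 7=20, EF_Task 8=14, EF_Task 9=19) = 22; EF_Task 10 = 22+11 = 33
Expected project duration μ = 33 weeks. Critical path: Task 2 → Task 4 → Task 10.

33 weeks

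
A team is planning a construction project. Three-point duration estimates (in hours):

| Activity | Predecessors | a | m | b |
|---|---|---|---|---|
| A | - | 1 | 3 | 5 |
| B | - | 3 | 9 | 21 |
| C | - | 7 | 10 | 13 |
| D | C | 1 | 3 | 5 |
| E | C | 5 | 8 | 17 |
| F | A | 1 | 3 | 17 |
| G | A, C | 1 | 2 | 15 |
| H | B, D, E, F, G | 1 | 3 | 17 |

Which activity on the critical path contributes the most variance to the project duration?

te_A = (1 + 4·3 + 5)/6 = 18/6 = 3; σ²_A = ((5−1)/6)² = 0.444
te_B = (3 + 4·9 + 21)/6 = 60/6 = 10; σ²_B = ((21−3)/6)² = 9.000
te_C = (7 + 4·10 + 13)/6 = 60/6 = 10; σ²_C = ((13−7)/6)² = 1.000
te_D = (1 + 4·3 + 5)/6 = 18/6 = 3; σ²_D = ((5−1)/6)² = 0.444
te_E = (5 + 4·8 + 17)/6 = 54/6 = 9; σ²_E = ((17−5)/6)² = 4.000
te_F = (1 + 4·3 + 17)/6 = 30/6 = 5; σ²_F = ((17−1)/6)² = 7.111
te_G = (1 + 4·2 + 15)/6 = 24/6 = 4; σ²_G = ((15−1)/6)² = 5.444
te_H = (1 + 4·3 + 17)/6 = 30/6 = 5; σ²_H = ((17−1)/6)² = 7.111

Forward pass:
ES_A = 0; EF_A = 3
ES_B = 0; EF_B = 10
ES_C = 0; EF_C = 10
ES_D = 10; EF_D = 10+3 = 13
ES_E = 10; EF_E = 10+9 = 19
ES_F = 3; EF_F = 3+5 = 8
ES_G = max(EF_A=3, EF_C=10) = 10; EF_G = 10+4 = 14
ES_H = max(EF_B=10, EF_D=13, EF_E=19, EF_F=8, EF_G=14) = 19; EF_H = 19+5 = 24
Expected project duration μ = 24 hours. Critical path: C → E → H.

Variances on critical path: σ²_C=1.000, σ²_E=4.000, σ²_H=7.111.
Largest is σ²_H = 7.111.

H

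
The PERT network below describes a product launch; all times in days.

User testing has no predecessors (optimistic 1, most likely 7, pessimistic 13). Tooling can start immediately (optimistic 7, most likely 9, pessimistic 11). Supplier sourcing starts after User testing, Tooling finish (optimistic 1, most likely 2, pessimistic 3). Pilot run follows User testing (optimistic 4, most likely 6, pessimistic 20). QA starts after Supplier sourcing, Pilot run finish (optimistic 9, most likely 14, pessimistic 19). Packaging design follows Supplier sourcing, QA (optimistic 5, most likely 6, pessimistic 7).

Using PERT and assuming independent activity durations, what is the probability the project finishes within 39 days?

0.857

te_User testing = (1 + 4·7 + 13)/6 = 42/6 = 7; σ²_User testing = ((13−1)/6)² = 4.000
te_Tooling = (7 + 4·9 + 11)/6 = 54/6 = 9; σ²_Tooling = ((11−7)/6)² = 0.444
te_Supplier sourcing = (1 + 4·2 + 3)/6 = 12/6 = 2; σ²_Supplier sourcing = ((3−1)/6)² = 0.111
te_Pilot run = (4 + 4·6 + 20)/6 = 48/6 = 8; σ²_Pilot run = ((20−4)/6)² = 7.111
te_QA = (9 + 4·14 + 19)/6 = 84/6 = 14; σ²_QA = ((19−9)/6)² = 2.778
te_Packaging design = (5 + 4·6 + 7)/6 = 36/6 = 6; σ²_Packaging design = ((7−5)/6)² = 0.111

Forward pass:
ES_User testing = 0; EF_User testing = 7
ES_Tooling = 0; EF_Tooling = 9
ES_Supplier sourcing = max(EF_User testing=7, EF_Tooling=9) = 9; EF_Supplier sourcing = 9+2 = 11
ES_Pilot run = 7; EF_Pilot run = 7+8 = 15
ES_QA = max(EF_Supplier sourcing=11, EF_Pilot run=15) = 15; EF_QA = 15+14 = 29
ES_Packaging design = max(EF_Supplier sourcing=11, EF_QA=29) = 29; EF_Packaging design = 29+6 = 35
Expected project duration μ = 35 days. Critical path: User testing → Pilot run → QA → Packaging design.

Variance along critical path = 4.000 + 7.111 + 2.778 + 0.111 = 14.000; σ = √14.000 = 3.742 days.
Z = (39 − 35) / 3.742 = 1.069
P(T ≤ 39) = Φ(1.069) ≈ 0.857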